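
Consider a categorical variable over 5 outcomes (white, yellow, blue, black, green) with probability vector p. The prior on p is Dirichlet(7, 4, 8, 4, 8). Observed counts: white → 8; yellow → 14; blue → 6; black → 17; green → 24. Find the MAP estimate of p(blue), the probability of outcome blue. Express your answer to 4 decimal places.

MAP estimate of p(blue) = 0.1368

The posterior is Dirichlet(αᵢ + nᵢ) = Dirichlet(15, 18, 14, 21, 32).
For a Dirichlet(a₁,…,a_K) with all aᵢ > 1, the mode has j-th component (aⱼ − 1)/(Σaᵢ − K).
Here Σaᵢ = 100 and K = 5, so p(blue) = (14 − 1)/(100 − 5) = 13/95 ≈ 0.1368.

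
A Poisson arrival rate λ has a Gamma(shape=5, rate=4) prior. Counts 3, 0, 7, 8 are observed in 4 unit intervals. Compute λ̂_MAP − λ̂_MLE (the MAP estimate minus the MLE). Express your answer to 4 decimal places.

MAP − MLE = -1.7500

Σxᵢ = 18. Posterior is Gamma(23, 8); MAP = (23−1)/8 = 22/8 ≈ 2.75000.
MLE = x̄ = 18/4 ≈ 4.50000.
Difference = 22/8 − 18/4 = -7/4 ≈ -1.7500.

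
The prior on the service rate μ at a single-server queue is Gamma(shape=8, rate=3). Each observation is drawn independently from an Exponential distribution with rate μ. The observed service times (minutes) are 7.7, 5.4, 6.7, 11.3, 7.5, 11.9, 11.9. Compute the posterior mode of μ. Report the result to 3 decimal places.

μ̂_MAP = 0.214

The Exponential(rate=μ) likelihood is ∝ μ^n e^(−μΣtᵢ). Here n = 7 and Σtᵢ = 7.7 + 5.4 + 6.7 + 11.3 + 7.5 + 11.9 + 11.9 = 62.4.
Posterior ∝ μ^7e^(−3μ) · μ^7e^(−62.4μ) = μ^14e^(−65.4μ), i.e. Gamma(15, 65.4).
Mode = (a−1)/b = 14/65.4 ≈ 0.214.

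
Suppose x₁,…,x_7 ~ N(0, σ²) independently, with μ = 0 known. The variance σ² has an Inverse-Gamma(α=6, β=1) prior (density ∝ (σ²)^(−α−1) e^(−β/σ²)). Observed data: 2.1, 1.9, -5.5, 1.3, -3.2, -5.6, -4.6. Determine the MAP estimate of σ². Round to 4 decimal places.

Sum of squared deviations about the known mean: SS = (2.1−0)² + (1.9−0)² + (-5.5−0)² + (1.3−0)² + (-3.2−0)² + (-5.6−0)² + (-4.6−0)² = 102.72.
The Normal likelihood contributes (σ²)^(−n/2) exp(−SS/(2σ²)), so the posterior is Inverse-Gamma(α + n/2, β + SS/2) = Inverse-Gamma(9.5, 52.36).
The mode of Inverse-Gamma(a, b) is b/(a+1) = 52.36/10.5 ≈ 4.9867.

σ̂²_MAP = 4.9867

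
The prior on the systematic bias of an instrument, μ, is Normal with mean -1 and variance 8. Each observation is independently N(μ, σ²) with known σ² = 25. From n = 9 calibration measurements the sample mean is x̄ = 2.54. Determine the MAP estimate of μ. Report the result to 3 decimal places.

n = 9, x̄ = 2.54.
For a Normal prior and Normal likelihood with known variance, the posterior is Normal; its mode equals its mean, the precision-weighted average.
Prior precision 1/σ₀² = 1/8 = 0.125; data precision n/σ² = 9/25 = 0.36.
μ̂ = (0.125·(-1) + 0.36·2.54) / (0.125 + 0.36) = 0.7894/0.485 = 3947/2425 ≈ 1.628.

μ̂_MAP = 1.628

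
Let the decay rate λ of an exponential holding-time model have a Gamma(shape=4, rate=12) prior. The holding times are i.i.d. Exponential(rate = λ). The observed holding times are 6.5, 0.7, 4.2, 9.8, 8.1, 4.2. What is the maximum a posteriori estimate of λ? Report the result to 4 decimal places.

λ̂_MAP = 0.1978

The Exponential(rate=λ) likelihood is ∝ λ^n e^(−λΣtᵢ). Here n = 6 and Σtᵢ = 6.5 + 0.7 + 4.2 + 9.8 + 8.1 + 4.2 = 33.5.
Posterior ∝ λ^3e^(−12λ) · λ^6e^(−33.5λ) = λ^9e^(−45.5λ), i.e. Gamma(10, 45.5).
Mode = (a−1)/b = 9/45.5 ≈ 0.1978.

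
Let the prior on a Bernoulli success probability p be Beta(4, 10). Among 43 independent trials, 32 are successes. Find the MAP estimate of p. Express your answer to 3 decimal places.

Prior: Beta(4, 10).
Data: 32 successes in 43 trials. The binomial likelihood contributes p^32(1−p)^11, so the posterior is Beta(4+32, 10+11) = Beta(36, 21).
For Beta(a, b) with a, b > 1 the mode is (a−1)/(a+b−2) = 35/55 ≈ 0.636.

p̂_MAP = 0.636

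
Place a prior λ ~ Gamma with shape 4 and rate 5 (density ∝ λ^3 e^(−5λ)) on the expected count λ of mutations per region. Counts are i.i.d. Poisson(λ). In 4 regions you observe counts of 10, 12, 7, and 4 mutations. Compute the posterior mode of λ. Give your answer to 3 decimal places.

Σxᵢ = 10+12+7+4 = 33, with n = 4.
Posterior ∝ λ^3e^(−5λ) · λ^33e^(−4λ) = λ^36e^(−9λ), i.e. Gamma(shape=37, rate=9).
The mode of a Gamma(a, b) with a ≥ 1 (shape–rate) is (a−1)/b = 36/9 ≈ 4.000.

λ̂_MAP = 4.000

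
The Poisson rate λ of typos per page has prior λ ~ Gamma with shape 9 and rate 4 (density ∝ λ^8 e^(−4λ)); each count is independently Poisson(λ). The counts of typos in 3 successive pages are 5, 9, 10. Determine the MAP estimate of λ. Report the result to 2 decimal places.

λ̂_MAP = 4.57

Σxᵢ = 5+9+10 = 24, with n = 3.
Posterior ∝ λ^8e^(−4λ) · λ^24e^(−3λ) = λ^32e^(−7λ), i.e. Gamma(shape=33, rate=7).
The mode of a Gamma(a, b) with a ≥ 1 (shape–rate) is (a−1)/b = 32/7 ≈ 4.57.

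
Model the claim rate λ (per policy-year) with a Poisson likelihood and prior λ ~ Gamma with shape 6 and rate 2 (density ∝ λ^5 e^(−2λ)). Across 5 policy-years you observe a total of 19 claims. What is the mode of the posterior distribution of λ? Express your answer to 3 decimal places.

Σxᵢ = 19, n = 5.
Posterior ∝ λ^5e^(−2λ) · λ^19e^(−5λ) = λ^24e^(−7λ), i.e. Gamma(shape=25, rate=7).
The mode of a Gamma(a, b) with a ≥ 1 (shape–rate) is (a−1)/b = 24/7 ≈ 3.429.

λ̂_MAP = 3.429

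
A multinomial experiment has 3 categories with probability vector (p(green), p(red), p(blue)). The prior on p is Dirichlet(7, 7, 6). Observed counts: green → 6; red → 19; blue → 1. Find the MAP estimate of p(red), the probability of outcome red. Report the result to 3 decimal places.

The posterior is Dirichlet(αᵢ + nᵢ) = Dirichlet(13, 26, 7).
For a Dirichlet(a₁,…,a_K) with all aᵢ > 1, the mode has j-th component (aⱼ − 1)/(Σaᵢ − K).
Here Σaᵢ = 46 and K = 3, so p(red) = (26 − 1)/(46 − 3) = 25/43 ≈ 0.581.

MAP estimate of p(red) = 0.581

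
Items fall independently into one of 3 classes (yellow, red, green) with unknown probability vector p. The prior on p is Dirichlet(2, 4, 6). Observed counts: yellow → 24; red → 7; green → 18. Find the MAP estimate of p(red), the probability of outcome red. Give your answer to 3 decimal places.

The posterior is Dirichlet(αᵢ + nᵢ) = Dirichlet(26, 11, 24).
For a Dirichlet(a₁,…,a_K) with all aᵢ > 1, the mode has j-th component (aⱼ − 1)/(Σaᵢ − K).
Here Σaᵢ = 61 and K = 3, so p(red) = (11 − 1)/(61 − 3) = 10/58 ≈ 0.172.

MAP estimate of p(red) = 0.172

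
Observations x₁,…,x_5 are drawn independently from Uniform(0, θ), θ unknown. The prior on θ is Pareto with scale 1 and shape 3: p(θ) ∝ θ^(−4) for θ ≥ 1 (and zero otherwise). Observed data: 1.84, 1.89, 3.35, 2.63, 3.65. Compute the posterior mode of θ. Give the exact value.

θ̂_MAP = 3.65

The Uniform(0, θ) likelihood is θ^(−n) for θ ≥ max(xᵢ), zero otherwise. Here max(xᵢ) = 3.65.
Posterior ∝ θ^(−4) · θ^(−5) = θ^(−9) on θ ≥ max(1, 3.65) = 3.65.
This density is strictly decreasing in θ, so the posterior mode lies at the lower boundary of the support.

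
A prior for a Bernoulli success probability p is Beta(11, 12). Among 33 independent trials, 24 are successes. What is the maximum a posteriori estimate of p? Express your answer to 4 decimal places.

Prior: Beta(11, 12).
Data: 24 successes in 33 trials. The binomial likelihood contributes p^24(1−p)^9, so the posterior is Beta(11+24, 12+9) = Beta(35, 21).
For Beta(a, b) with a, b > 1 the mode is (a−1)/(a+b−2) = 34/54 ≈ 0.6296.

p̂_MAP = 0.6296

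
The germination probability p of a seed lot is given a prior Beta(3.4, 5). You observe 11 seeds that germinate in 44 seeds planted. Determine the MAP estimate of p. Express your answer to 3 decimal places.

Prior: Beta(3.4, 5).
Data: 11 successes in 44 trials. The binomial likelihood contributes p^11(1−p)^33, so the posterior is Beta(3.4+11, 5+33) = Beta(14.4, 38).
For Beta(a, b) with a, b > 1 the mode is (a−1)/(a+b−2) = 13.4/50.4 ≈ 0.266.

p̂_MAP = 0.266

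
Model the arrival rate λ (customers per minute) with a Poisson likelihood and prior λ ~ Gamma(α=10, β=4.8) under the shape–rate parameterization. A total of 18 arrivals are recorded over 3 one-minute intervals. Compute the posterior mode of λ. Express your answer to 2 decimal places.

Σxᵢ = 18, n = 3.
Posterior ∝ λ^9e^(−4.8λ) · λ^18e^(−3λ) = λ^27e^(−7.8λ), i.e. Gamma(shape=28, rate=7.8).
The mode of a Gamma(a, b) with a ≥ 1 (shape–rate) is (a−1)/b = 27/7.8 ≈ 3.46.

λ̂_MAP = 3.46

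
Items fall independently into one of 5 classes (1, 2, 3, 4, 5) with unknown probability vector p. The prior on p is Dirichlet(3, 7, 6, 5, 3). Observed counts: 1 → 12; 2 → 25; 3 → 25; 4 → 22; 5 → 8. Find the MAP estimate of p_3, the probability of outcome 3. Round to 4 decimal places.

MAP estimate: 0.2703

The posterior is Dirichlet(αᵢ + nᵢ) = Dirichlet(15, 32, 31, 27, 11).
For a Dirichlet(a₁,…,a_K) with all aᵢ > 1, the mode has j-th component (aⱼ − 1)/(Σaᵢ − K).
Here Σaᵢ = 116 and K = 5, so p_3 = (31 − 1)/(116 − 5) = 30/111 ≈ 0.2703.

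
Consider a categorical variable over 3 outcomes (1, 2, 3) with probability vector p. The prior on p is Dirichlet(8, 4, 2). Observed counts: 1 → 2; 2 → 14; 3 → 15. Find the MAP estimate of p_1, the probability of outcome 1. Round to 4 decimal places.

The posterior is Dirichlet(αᵢ + nᵢ) = Dirichlet(10, 18, 17).
For a Dirichlet(a₁,…,a_K) with all aᵢ > 1, the mode has j-th component (aⱼ − 1)/(Σaᵢ − K).
Here Σaᵢ = 45 and K = 3, so p_1 = (10 − 1)/(45 − 3) = 9/42 ≈ 0.2143.

MAP estimate: 0.2143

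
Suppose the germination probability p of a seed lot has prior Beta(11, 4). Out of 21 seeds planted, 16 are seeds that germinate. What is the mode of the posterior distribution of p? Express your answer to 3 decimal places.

p̂_MAP = 0.765

Prior: Beta(11, 4).
Data: 16 successes in 21 trials. The binomial likelihood contributes p^16(1−p)^5, so the posterior is Beta(11+16, 4+5) = Beta(27, 9).
For Beta(a, b) with a, b > 1 the mode is (a−1)/(a+b−2) = 26/34 ≈ 0.765.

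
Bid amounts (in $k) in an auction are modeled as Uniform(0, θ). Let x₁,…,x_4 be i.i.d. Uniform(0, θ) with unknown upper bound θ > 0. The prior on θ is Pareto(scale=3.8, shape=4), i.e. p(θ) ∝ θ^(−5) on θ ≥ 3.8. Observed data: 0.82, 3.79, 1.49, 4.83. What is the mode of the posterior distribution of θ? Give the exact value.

The Uniform(0, θ) likelihood is θ^(−n) for θ ≥ max(xᵢ), zero otherwise. Here max(xᵢ) = 4.83.
Posterior ∝ θ^(−5) · θ^(−4) = θ^(−9) on θ ≥ max(3.8, 4.83) = 4.83.
This density is strictly decreasing in θ, so the posterior mode lies at the lower boundary of the support.

θ̂_MAP = 4.83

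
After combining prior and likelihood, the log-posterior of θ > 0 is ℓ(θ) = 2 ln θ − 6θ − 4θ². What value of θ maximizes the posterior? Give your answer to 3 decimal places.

ℓ'(θ) = 2/θ − 6 − 8θ. Setting this to zero and multiplying by θ: 8θ² + 6θ − 2 = 0.
θ = (−6 + √(6² + 4·8·2)) / (2·8) = (−6 + √100) / 16 = (−6 + 10)/16 = 1/4.
ℓ''(θ) = −2/θ² − 8 < 0, confirming a maximum.

θ̂_MAP = 0.250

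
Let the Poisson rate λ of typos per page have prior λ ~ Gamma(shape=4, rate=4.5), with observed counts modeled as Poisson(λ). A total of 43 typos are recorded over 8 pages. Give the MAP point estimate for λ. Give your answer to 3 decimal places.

Σxᵢ = 43, n = 8.
Posterior ∝ λ^3e^(−4.5λ) · λ^43e^(−8λ) = λ^46e^(−12.5λ), i.e. Gamma(shape=47, rate=12.5).
The mode of a Gamma(a, b) with a ≥ 1 (shape–rate) is (a−1)/b = 46/12.5 ≈ 3.680.

λ̂_MAP = 3.680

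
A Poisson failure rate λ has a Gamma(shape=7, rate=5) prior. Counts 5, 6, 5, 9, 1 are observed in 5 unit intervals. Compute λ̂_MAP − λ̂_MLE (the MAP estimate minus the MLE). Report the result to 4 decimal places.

Σxᵢ = 26. Posterior is Gamma(33, 10); MAP = (33−1)/10 = 32/10 ≈ 3.20000.
MLE = x̄ = 26/5 ≈ 5.20000.
Difference = 32/10 − 26/5 = -2 ≈ -2.0000.

MAP − MLE = -2.0000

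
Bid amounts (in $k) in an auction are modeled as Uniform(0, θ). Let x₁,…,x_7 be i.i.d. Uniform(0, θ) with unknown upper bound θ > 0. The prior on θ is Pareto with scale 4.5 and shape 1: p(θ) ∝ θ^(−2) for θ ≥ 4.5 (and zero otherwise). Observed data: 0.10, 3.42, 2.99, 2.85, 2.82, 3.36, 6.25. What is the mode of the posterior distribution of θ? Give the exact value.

θ̂_MAP = 6.25

The Uniform(0, θ) likelihood is θ^(−n) for θ ≥ max(xᵢ), zero otherwise. Here max(xᵢ) = 6.25.
Posterior ∝ θ^(−2) · θ^(−7) = θ^(−9) on θ ≥ max(4.5, 6.25) = 6.25.
This density is strictly decreasing in θ, so the posterior mode lies at the lower boundary of the support.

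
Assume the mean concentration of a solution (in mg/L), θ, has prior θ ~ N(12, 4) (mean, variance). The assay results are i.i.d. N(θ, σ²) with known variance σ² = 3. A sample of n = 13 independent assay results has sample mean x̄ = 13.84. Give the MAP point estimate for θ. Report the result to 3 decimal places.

θ̂_MAP = 13.740

n = 13, x̄ = 13.84.
For a Normal prior and Normal likelihood with known variance, the posterior is Normal; its mode equals its mean, the precision-weighted average.
Prior precision 1/σ₀² = 1/4 = 0.25; data precision n/σ² = 13/3.
θ̂ = (0.25·12 + (13/3)·13.84) / (0.25 + 13/3) = (4723/75)/(55/12) = 18892/1375 ≈ 13.740.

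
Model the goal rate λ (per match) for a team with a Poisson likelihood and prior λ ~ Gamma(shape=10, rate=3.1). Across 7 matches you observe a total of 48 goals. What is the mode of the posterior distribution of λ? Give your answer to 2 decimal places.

Σxᵢ = 48, n = 7.
Posterior ∝ λ^9e^(−3.1λ) · λ^48e^(−7λ) = λ^57e^(−10.1λ), i.e. Gamma(shape=58, rate=10.1).
The mode of a Gamma(a, b) with a ≥ 1 (shape–rate) is (a−1)/b = 57/10.1 ≈ 5.64.

λ̂_MAP = 5.64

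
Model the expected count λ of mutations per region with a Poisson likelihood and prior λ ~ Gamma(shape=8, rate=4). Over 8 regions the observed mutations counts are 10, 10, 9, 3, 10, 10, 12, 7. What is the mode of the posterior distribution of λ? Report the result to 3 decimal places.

λ̂_MAP = 6.500

Σxᵢ = 10+10+9+3+10+10+12+7 = 71, with n = 8.
Posterior ∝ λ^7e^(−4λ) · λ^71e^(−8λ) = λ^78e^(−12λ), i.e. Gamma(shape=79, rate=12).
The mode of a Gamma(a, b) with a ≥ 1 (shape–rate) is (a−1)/b = 78/12 ≈ 6.500.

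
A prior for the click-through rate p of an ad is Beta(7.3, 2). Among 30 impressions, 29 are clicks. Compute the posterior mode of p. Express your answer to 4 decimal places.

p̂_MAP = 0.9464

Prior: Beta(7.3, 2).
Data: 29 successes in 30 trials. The binomial likelihood contributes p^29(1−p)^1, so the posterior is Beta(7.3+29, 2+1) = Beta(36.3, 3).
For Beta(a, b) with a, b > 1 the mode is (a−1)/(a+b−2) = 35.3/37.3 ≈ 0.9464.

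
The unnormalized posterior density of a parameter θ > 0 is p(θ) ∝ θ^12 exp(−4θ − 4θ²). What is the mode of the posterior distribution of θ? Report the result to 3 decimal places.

θ̂_MAP = 1.000

ℓ'(θ) = 12/θ − 4 − 8θ. Setting this to zero and multiplying by θ: 8θ² + 4θ − 12 = 0.
θ = (−4 + √(4² + 4·8·12)) / (2·8) = (−4 + √400) / 16 = (−4 + 20)/16 = 1.
ℓ''(θ) = −12/θ² − 8 < 0, confirming a maximum.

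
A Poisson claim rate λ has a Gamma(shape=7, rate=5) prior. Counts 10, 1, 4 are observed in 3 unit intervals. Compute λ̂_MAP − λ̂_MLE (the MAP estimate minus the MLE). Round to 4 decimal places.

Σxᵢ = 15. Posterior is Gamma(22, 8); MAP = (22−1)/8 = 21/8 ≈ 2.62500.
MLE = x̄ = 15/3 ≈ 5.00000.
Difference = 21/8 − 15/3 = -19/8 ≈ -2.3750.

MAP − MLE = -2.3750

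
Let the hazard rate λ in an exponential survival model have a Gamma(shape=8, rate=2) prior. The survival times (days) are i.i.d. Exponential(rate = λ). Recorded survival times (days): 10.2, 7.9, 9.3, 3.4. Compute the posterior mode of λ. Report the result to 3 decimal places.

λ̂_MAP = 0.335

The Exponential(rate=λ) likelihood is ∝ λ^n e^(−λΣtᵢ). Here n = 4 and Σtᵢ = 10.2 + 7.9 + 9.3 + 3.4 = 30.8.
Posterior ∝ λ^7e^(−2λ) · λ^4e^(−30.8λ) = λ^11e^(−32.8λ), i.e. Gamma(12, 32.8).
Mode = (a−1)/b = 11/32.8 ≈ 0.335.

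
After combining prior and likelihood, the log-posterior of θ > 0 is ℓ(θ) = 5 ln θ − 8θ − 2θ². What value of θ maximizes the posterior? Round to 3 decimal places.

θ̂_MAP = 0.500

ℓ'(θ) = 5/θ − 8 − 4θ. Setting this to zero and multiplying by θ: 4θ² + 8θ − 5 = 0.
θ = (−8 + √(8² + 4·4·5)) / (2·4) = (−8 + √144) / 8 = (−8 + 12)/8 = 1/2.
ℓ''(θ) = −5/θ² − 4 < 0, confirming a maximum.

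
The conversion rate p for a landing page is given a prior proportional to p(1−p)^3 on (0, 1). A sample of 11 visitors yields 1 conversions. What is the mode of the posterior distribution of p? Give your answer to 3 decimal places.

The prior density ∝ p(1−p)^3 is the kernel of Beta(2, 4).
Data: 1 success in 11 trials. The binomial likelihood contributes p(1−p)^10, so the posterior is Beta(2+1, 4+10) = Beta(3, 14).
For Beta(a, b) with a, b > 1 the mode is (a−1)/(a+b−2) = 2/15 ≈ 0.133.

p̂_MAP = 0.133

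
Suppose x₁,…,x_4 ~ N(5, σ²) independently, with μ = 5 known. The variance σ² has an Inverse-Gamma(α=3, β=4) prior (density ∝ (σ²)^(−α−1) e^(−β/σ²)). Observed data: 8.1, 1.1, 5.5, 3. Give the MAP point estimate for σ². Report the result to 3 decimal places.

Sum of squared deviations about the known mean: SS = (8.1−5)² + (1.1−5)² + (5.5−5)² + (3−5)² = 29.07.
The Normal likelihood contributes (σ²)^(−n/2) exp(−SS/(2σ²)), so the posterior is Inverse-Gamma(α + n/2, β + SS/2) = Inverse-Gamma(5, 18.535).
The mode of Inverse-Gamma(a, b) is b/(a+1) = 18.535/6 ≈ 3.089.

σ̂²_MAP = 3.089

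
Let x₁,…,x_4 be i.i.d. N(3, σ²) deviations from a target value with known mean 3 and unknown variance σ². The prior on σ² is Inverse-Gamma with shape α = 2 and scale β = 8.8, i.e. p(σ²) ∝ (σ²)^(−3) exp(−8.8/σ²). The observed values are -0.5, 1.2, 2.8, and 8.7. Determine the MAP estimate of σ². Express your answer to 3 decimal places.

σ̂²_MAP = 6.562

Sum of squared deviations about the known mean: SS = (-0.5−3)² + (1.2−3)² + (2.8−3)² + (8.7−3)² = 48.02.
The Normal likelihood contributes (σ²)^(−n/2) exp(−SS/(2σ²)), so the posterior is Inverse-Gamma(α + n/2, β + SS/2) = Inverse-Gamma(4, 32.81).
The mode of Inverse-Gamma(a, b) is b/(a+1) = 32.81/5 ≈ 6.562.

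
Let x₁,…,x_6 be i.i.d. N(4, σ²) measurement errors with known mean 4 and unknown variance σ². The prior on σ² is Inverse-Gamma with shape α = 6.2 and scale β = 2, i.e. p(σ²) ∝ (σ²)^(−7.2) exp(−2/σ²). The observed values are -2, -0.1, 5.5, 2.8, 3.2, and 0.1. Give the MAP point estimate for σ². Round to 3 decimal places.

σ̂²_MAP = 3.743

Sum of squared deviations about the known mean: SS = (-2−4)² + (-0.1−4)² + (5.5−4)² + (2.8−4)² + (3.2−4)² + (0.1−4)² = 72.35.
The Normal likelihood contributes (σ²)^(−n/2) exp(−SS/(2σ²)), so the posterior is Inverse-Gamma(α + n/2, β + SS/2) = Inverse-Gamma(9.2, 38.175).
The mode of Inverse-Gamma(a, b) is b/(a+1) = 38.175/10.2 ≈ 3.743.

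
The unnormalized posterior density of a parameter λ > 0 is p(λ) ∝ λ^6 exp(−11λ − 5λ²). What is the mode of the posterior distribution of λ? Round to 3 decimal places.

λ̂_MAP = 0.400

ℓ'(λ) = 6/λ − 11 − 10λ. Setting this to zero and multiplying by λ: 10λ² + 11λ − 6 = 0.
λ = (−11 + √(11² + 4·10·6)) / (2·10) = (−11 + √361) / 20 = (−11 + 19)/20 = 2/5.
ℓ''(λ) = −6/λ² − 10 < 0, confirming a maximum.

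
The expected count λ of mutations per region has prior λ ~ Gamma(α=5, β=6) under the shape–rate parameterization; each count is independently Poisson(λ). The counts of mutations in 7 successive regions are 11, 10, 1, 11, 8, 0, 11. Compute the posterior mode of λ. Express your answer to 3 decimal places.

λ̂_MAP = 4.308

Σxᵢ = 11+10+1+11+8+0+11 = 52, with n = 7.
Posterior ∝ λ^4e^(−6λ) · λ^52e^(−7λ) = λ^56e^(−13λ), i.e. Gamma(shape=57, rate=13).
The mode of a Gamma(a, b) with a ≥ 1 (shape–rate) is (a−1)/b = 56/13 ≈ 4.308.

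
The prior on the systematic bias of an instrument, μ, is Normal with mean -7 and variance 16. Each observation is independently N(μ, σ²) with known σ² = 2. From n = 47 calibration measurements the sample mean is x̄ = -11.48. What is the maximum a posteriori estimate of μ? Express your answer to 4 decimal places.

n = 47, x̄ = -11.48.
For a Normal prior and Normal likelihood with known variance, the posterior is Normal; its mode equals its mean, the precision-weighted average.
Prior precision 1/σ₀² = 1/16 = 0.0625; data precision n/σ² = 47/2 = 23.5.
μ̂ = (0.0625·(-7) + 23.5·(-11.48)) / (0.0625 + 23.5) = (-270.2175)/23.5625 = -108087/9425 ≈ -11.4681.

μ̂_MAP = -11.4681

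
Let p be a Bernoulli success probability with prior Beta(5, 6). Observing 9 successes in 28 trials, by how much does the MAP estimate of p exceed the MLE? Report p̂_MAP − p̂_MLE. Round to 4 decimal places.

MAP − MLE = 0.0299

Posterior is Beta(14, 25); MAP = (14−1)/(39−2) = 13/37 ≈ 0.35135.
MLE ignores the prior: p̂_MLE = k/n = 9/28 ≈ 0.32143.
Difference = 13/37 − 9/28 = 31/1036 ≈ 0.0299.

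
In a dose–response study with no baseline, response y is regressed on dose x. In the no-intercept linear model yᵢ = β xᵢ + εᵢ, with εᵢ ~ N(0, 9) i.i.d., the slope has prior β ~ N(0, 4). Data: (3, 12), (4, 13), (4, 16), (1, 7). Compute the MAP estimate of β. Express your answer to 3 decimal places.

log p(β | y) = −Σ(yᵢ − βxᵢ)²/(2·9) − β²/(2·4) + const.
Setting the derivative to zero: Σxᵢ(yᵢ − βxᵢ)/9 − β/4 = 0, so β = Σxᵢyᵢ / (Σxᵢ² + σ²/τ²).
Σxᵢyᵢ = 3·12 + 4·13 + 4·16 + 1·7 = 159; Σxᵢ² = 42; σ²/τ² = 2.25.
β̂_MAP = 159 / (42 + 2.25) = 159/44.25 ≈ 3.593.

β̂_MAP = 3.593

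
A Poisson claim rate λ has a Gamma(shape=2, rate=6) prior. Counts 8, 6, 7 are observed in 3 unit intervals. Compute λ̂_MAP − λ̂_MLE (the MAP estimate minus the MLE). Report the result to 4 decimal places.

MAP − MLE = -4.5556

Σxᵢ = 21. Posterior is Gamma(23, 9); MAP = (23−1)/9 = 22/9 ≈ 2.44444.
MLE = x̄ = 21/3 ≈ 7.00000.
Difference = 22/9 − 21/3 = -41/9 ≈ -4.5556.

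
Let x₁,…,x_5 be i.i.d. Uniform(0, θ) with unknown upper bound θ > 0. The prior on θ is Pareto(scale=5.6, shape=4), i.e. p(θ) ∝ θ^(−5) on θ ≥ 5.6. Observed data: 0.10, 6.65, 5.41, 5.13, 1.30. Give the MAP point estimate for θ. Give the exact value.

θ̂_MAP = 6.65

The Uniform(0, θ) likelihood is θ^(−n) for θ ≥ max(xᵢ), zero otherwise. Here max(xᵢ) = 6.65.
Posterior ∝ θ^(−5) · θ^(−5) = θ^(−10) on θ ≥ max(5.6, 6.65) = 6.65.
This density is strictly decreasing in θ, so the posterior mode lies at the lower boundary of the support.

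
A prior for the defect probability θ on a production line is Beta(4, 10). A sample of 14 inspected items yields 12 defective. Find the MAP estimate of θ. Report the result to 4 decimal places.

Prior: Beta(4, 10).
Data: 12 successes in 14 trials. The binomial likelihood contributes θ^12(1−θ)^2, so the posterior is Beta(4+12, 10+2) = Beta(16, 12).
For Beta(a, b) with a, b > 1 the mode is (a−1)/(a+b−2) = 15/26 ≈ 0.5769.

θ̂_MAP = 0.5769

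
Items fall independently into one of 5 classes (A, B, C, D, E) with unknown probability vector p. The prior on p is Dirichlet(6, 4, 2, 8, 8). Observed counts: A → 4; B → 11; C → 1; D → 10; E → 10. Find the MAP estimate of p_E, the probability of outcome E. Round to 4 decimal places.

The posterior is Dirichlet(αᵢ + nᵢ) = Dirichlet(10, 15, 3, 18, 18).
For a Dirichlet(a₁,…,a_K) with all aᵢ > 1, the mode has j-th component (aⱼ − 1)/(Σaᵢ − K).
Here Σaᵢ = 64 and K = 5, so p_E = (18 − 1)/(64 − 5) = 17/59 ≈ 0.2881.

MAP estimate of p_E = 0.2881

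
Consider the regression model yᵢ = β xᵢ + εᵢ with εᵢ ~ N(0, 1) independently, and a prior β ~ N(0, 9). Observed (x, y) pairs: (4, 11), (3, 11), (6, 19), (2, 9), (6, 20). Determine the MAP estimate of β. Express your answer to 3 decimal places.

log p(β | y) = −Σ(yᵢ − βxᵢ)²/(2·1) − β²/(2·9) + const.
Setting the derivative to zero: Σxᵢ(yᵢ − βxᵢ)/1 − β/9 = 0, so β = Σxᵢyᵢ / (Σxᵢ² + σ²/τ²).
Σxᵢyᵢ = 4·11 + 3·11 + 6·19 + 2·9 + 6·20 = 329; Σxᵢ² = 101; σ²/τ² = 1/9.
β̂_MAP = 329 / (101 + 1/9) = 329/(910/9) = 423/130 ≈ 3.254.

β̂_MAP = 3.254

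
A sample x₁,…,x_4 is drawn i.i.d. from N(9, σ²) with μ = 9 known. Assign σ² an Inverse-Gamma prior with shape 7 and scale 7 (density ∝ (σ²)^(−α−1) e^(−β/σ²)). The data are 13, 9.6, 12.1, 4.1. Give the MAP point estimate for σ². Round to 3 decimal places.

σ̂²_MAP = 3.199

Sum of squared deviations about the known mean: SS = (13−9)² + (9.6−9)² + (12.1−9)² + (4.1−9)² = 49.98.
The Normal likelihood contributes (σ²)^(−n/2) exp(−SS/(2σ²)), so the posterior is Inverse-Gamma(α + n/2, β + SS/2) = Inverse-Gamma(9, 31.99).
The mode of Inverse-Gamma(a, b) is b/(a+1) = 31.99/10 ≈ 3.199.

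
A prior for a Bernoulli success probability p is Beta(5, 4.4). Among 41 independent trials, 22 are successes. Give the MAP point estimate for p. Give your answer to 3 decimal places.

Prior: Beta(5, 4.4).
Data: 22 successes in 41 trials. The binomial likelihood contributes p^22(1−p)^19, so the posterior is Beta(5+22, 4.4+19) = Beta(27, 23.4).
For Beta(a, b) with a, b > 1 the mode is (a−1)/(a+b−2) = 26/48.4 ≈ 0.537.

p̂_MAP = 0.537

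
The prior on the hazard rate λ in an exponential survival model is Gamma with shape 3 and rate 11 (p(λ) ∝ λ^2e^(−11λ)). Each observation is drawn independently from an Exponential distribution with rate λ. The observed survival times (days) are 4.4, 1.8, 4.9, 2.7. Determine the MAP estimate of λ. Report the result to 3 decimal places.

The Exponential(rate=λ) likelihood is ∝ λ^n e^(−λΣtᵢ). Here n = 4 and Σtᵢ = 4.4 + 1.8 + 4.9 + 2.7 = 13.8.
Posterior ∝ λ^2e^(−11λ) · λ^4e^(−13.8λ) = λ^6e^(−24.8λ), i.e. Gamma(7, 24.8).
Mode = (a−1)/b = 6/24.8 ≈ 0.242.

λ̂_MAP = 0.242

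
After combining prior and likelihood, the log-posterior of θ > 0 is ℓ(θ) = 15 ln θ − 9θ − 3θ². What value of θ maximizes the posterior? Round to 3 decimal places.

θ̂_MAP = 1.000

ℓ'(θ) = 15/θ − 9 − 6θ. Setting this to zero and multiplying by θ: 6θ² + 9θ − 15 = 0.
θ = (−9 + √(9² + 4·6·15)) / (2·6) = (−9 + √441) / 12 = (−9 + 21)/12 = 1.
ℓ''(θ) = −15/θ² − 6 < 0, confirming a maximum.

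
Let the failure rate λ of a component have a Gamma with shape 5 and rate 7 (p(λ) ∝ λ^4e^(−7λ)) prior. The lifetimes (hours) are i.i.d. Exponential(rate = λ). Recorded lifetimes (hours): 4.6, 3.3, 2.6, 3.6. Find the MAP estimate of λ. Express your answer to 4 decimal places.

The Exponential(rate=λ) likelihood is ∝ λ^n e^(−λΣtᵢ). Here n = 4 and Σtᵢ = 4.6 + 3.3 + 2.6 + 3.6 = 14.1.
Posterior ∝ λ^4e^(−7λ) · λ^4e^(−14.1λ) = λ^8e^(−21.1λ), i.e. Gamma(9, 21.1).
Mode = (a−1)/b = 8/21.1 ≈ 0.3791.

λ̂_MAP = 0.3791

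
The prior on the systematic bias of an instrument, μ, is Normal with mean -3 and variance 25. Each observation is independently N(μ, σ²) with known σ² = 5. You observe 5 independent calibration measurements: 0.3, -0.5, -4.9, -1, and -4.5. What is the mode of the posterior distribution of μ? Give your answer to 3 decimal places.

μ̂_MAP = -2.154

n = 5; x̄ = (0.3 + (-0.5) + (-4.9) + (-1) + (-4.5))/5 = -10.6/5 = -2.12.
For a Normal prior and Normal likelihood with known variance, the posterior is Normal; its mode equals its mean, the precision-weighted average.
Prior precision 1/σ₀² = 1/25 = 0.04; data precision n/σ² = 5/5 = 1.
μ̂ = (0.04·(-3) + 1·(-2.12)) / (0.04 + 1) = (-2.24)/1.04 = -28/13 ≈ -2.154.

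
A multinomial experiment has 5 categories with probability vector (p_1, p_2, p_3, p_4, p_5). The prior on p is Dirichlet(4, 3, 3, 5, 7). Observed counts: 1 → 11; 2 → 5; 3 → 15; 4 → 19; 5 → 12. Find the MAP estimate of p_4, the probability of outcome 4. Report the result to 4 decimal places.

MAP estimate: 0.2911

The posterior is Dirichlet(αᵢ + nᵢ) = Dirichlet(15, 8, 18, 24, 19).
For a Dirichlet(a₁,…,a_K) with all aᵢ > 1, the mode has j-th component (aⱼ − 1)/(Σaᵢ − K).
Here Σaᵢ = 84 and K = 5, so p_4 = (24 − 1)/(84 − 5) = 23/79 ≈ 0.2911.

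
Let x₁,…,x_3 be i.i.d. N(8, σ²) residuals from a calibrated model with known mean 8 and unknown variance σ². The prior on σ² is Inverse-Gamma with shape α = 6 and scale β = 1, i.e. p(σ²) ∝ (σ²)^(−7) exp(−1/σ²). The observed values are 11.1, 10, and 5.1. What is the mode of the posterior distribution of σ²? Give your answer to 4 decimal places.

Sum of squared deviations about the known mean: SS = (11.1−8)² + (10−8)² + (5.1−8)² = 22.02.
The Normal likelihood contributes (σ²)^(−n/2) exp(−SS/(2σ²)), so the posterior is Inverse-Gamma(α + n/2, β + SS/2) = Inverse-Gamma(7.5, 12.01).
The mode of Inverse-Gamma(a, b) is b/(a+1) = 12.01/8.5 ≈ 1.4129.

σ̂²_MAP = 1.4129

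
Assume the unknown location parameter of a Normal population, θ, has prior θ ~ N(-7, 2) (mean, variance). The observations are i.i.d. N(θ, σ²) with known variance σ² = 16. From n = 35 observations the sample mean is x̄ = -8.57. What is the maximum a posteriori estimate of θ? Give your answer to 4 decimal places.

n = 35, x̄ = -8.57.
For a Normal prior and Normal likelihood with known variance, the posterior is Normal; its mode equals its mean, the precision-weighted average.
Prior precision 1/σ₀² = 1/2 = 0.5; data precision n/σ² = 35/16 = 2.1875.
θ̂ = (0.5·(-7) + 2.1875·(-8.57)) / (0.5 + 2.1875) = (-22.246875)/2.6875 = -7119/860 ≈ -8.2779.

θ̂_MAP = -8.2779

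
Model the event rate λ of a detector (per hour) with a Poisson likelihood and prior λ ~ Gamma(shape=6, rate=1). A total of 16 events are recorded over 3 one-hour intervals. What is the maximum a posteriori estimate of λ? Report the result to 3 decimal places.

Σxᵢ = 16, n = 3.
Posterior ∝ λ^5e^(−1λ) · λ^16e^(−3λ) = λ^21e^(−4λ), i.e. Gamma(shape=22, rate=4).
The mode of a Gamma(a, b) with a ≥ 1 (shape–rate) is (a−1)/b = 21/4 ≈ 5.250.

λ̂_MAP = 5.250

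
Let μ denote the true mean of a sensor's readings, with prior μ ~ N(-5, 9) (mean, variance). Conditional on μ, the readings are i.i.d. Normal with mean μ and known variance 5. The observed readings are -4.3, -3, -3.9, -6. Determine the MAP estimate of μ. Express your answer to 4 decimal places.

n = 4; x̄ = ((-4.3) + (-3) + (-3.9) + (-6))/4 = -17.2/4 = -4.3.
For a Normal prior and Normal likelihood with known variance, the posterior is Normal; its mode equals its mean, the precision-weighted average.
Prior precision 1/σ₀² = 1/9; data precision n/σ² = 4/5 = 0.8.
μ̂ = ((1/9)·(-5) + 0.8·(-4.3)) / (1/9 + 0.8) = (-899/225)/(41/45) = -899/205 ≈ -4.3854.

μ̂_MAP = -4.3854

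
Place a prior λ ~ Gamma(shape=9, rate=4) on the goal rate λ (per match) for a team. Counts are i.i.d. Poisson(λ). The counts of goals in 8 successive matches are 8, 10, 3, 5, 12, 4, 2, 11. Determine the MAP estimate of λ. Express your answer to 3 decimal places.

λ̂_MAP = 5.250

Σxᵢ = 8+10+3+5+12+4+2+11 = 55, with n = 8.
Posterior ∝ λ^8e^(−4λ) · λ^55e^(−8λ) = λ^63e^(−12λ), i.e. Gamma(shape=64, rate=12).
The mode of a Gamma(a, b) with a ≥ 1 (shape–rate) is (a−1)/b = 63/12 ≈ 5.250.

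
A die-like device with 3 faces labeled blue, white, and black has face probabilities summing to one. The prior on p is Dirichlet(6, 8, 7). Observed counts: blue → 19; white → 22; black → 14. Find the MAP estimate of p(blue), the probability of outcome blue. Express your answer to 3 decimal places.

The posterior is Dirichlet(αᵢ + nᵢ) = Dirichlet(25, 30, 21).
For a Dirichlet(a₁,…,a_K) with all aᵢ > 1, the mode has j-th component (aⱼ − 1)/(Σaᵢ − K).
Here Σaᵢ = 76 and K = 3, so p(blue) = (25 − 1)/(76 − 3) = 24/73 ≈ 0.329.

MAP estimate of p(blue) = 0.329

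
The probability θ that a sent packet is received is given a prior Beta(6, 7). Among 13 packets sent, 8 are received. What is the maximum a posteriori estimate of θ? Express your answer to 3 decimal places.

Prior: Beta(6, 7).
Data: 8 successes in 13 trials. The binomial likelihood contributes θ^8(1−θ)^5, so the posterior is Beta(6+8, 7+5) = Beta(14, 12).
For Beta(a, b) with a, b > 1 the mode is (a−1)/(a+b−2) = 13/24 ≈ 0.542.

θ̂_MAP = 0.542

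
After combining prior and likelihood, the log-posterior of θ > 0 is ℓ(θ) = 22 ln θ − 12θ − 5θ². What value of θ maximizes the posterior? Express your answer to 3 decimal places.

θ̂_MAP = 1.000

ℓ'(θ) = 22/θ − 12 − 10θ. Setting this to zero and multiplying by θ: 10θ² + 12θ − 22 = 0.
θ = (−12 + √(12² + 4·10·22)) / (2·10) = (−12 + √1024) / 20 = (−12 + 32)/20 = 1.
ℓ''(θ) = −22/θ² − 10 < 0, confirming a maximum.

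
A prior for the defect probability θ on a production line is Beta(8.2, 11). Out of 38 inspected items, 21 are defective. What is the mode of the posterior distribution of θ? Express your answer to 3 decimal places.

Prior: Beta(8.2, 11).
Data: 21 successes in 38 trials. The binomial likelihood contributes θ^21(1−θ)^17, so the posterior is Beta(8.2+21, 11+17) = Beta(29.2, 28).
For Beta(a, b) with a, b > 1 the mode is (a−1)/(a+b−2) = 28.2/55.2 ≈ 0.511.

θ̂_MAP = 0.511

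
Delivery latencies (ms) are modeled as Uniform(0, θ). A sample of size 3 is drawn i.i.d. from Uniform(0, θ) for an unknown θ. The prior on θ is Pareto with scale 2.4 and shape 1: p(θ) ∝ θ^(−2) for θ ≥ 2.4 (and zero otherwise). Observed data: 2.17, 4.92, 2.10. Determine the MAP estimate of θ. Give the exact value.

The Uniform(0, θ) likelihood is θ^(−n) for θ ≥ max(xᵢ), zero otherwise. Here max(xᵢ) = 4.92.
Posterior ∝ θ^(−2) · θ^(−3) = θ^(−5) on θ ≥ max(2.4, 4.92) = 4.92.
This density is strictly decreasing in θ, so the posterior mode lies at the lower boundary of the support.

θ̂_MAP = 4.92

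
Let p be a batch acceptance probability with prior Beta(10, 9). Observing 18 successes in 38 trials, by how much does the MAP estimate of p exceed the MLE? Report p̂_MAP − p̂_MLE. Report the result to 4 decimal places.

Posterior is Beta(28, 29); MAP = (28−1)/(57−2) = 27/55 ≈ 0.49091.
MLE ignores the prior: p̂_MLE = k/n = 18/38 ≈ 0.47368.
Difference = 27/55 − 18/38 = 18/1045 ≈ 0.0172.

MAP − MLE = 0.0172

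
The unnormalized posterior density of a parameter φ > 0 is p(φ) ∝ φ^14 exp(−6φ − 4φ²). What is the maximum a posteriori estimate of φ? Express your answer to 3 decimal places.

ℓ'(φ) = 14/φ − 6 − 8φ. Setting this to zero and multiplying by φ: 8φ² + 6φ − 14 = 0.
φ = (−6 + √(6² + 4·8·14)) / (2·8) = (−6 + √484) / 16 = (−6 + 22)/16 = 1.
ℓ''(φ) = −14/φ² − 8 < 0, confirming a maximum.

φ̂_MAP = 1.000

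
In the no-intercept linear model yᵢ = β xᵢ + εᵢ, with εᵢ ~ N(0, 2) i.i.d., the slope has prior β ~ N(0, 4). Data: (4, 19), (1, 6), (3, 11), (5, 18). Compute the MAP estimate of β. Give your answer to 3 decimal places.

β̂_MAP = 3.981

log p(β | y) = −Σ(yᵢ − βxᵢ)²/(2·2) − β²/(2·4) + const.
Setting the derivative to zero: Σxᵢ(yᵢ − βxᵢ)/2 − β/4 = 0, so β = Σxᵢyᵢ / (Σxᵢ² + σ²/τ²).
Σxᵢyᵢ = 4·19 + 1·6 + 3·11 + 5·18 = 205; Σxᵢ² = 51; σ²/τ² = 0.5.
β̂_MAP = 205 / (51 + 0.5) = 205/51.5 ≈ 3.981.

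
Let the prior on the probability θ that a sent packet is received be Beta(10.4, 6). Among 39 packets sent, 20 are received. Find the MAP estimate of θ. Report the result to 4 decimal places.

θ̂_MAP = 0.5506

Prior: Beta(10.4, 6).
Data: 20 successes in 39 trials. The binomial likelihood contributes θ^20(1−θ)^19, so the posterior is Beta(10.4+20, 6+19) = Beta(30.4, 25).
For Beta(a, b) with a, b > 1 the mode is (a−1)/(a+b−2) = 29.4/53.4 ≈ 0.5506.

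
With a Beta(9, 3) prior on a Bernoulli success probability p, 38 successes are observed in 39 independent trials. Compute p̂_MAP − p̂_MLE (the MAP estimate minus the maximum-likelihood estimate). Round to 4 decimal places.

MAP − MLE = -0.0356

Posterior is Beta(47, 4); MAP = (47−1)/(51−2) = 46/49 ≈ 0.93878.
MLE ignores the prior: p̂_MLE = k/n = 38/39 ≈ 0.97436.
Difference = 46/49 − 38/39 = -68/1911 ≈ -0.0356.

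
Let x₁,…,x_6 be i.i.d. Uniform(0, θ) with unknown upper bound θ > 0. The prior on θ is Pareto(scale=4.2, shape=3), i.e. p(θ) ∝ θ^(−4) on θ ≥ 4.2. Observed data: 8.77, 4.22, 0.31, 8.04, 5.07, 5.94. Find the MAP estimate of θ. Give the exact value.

θ̂_MAP = 8.77

The Uniform(0, θ) likelihood is θ^(−n) for θ ≥ max(xᵢ), zero otherwise. Here max(xᵢ) = 8.77.
Posterior ∝ θ^(−4) · θ^(−6) = θ^(−10) on θ ≥ max(4.2, 8.77) = 8.77.
This density is strictly decreasing in θ, so the posterior mode lies at the lower boundary of the support.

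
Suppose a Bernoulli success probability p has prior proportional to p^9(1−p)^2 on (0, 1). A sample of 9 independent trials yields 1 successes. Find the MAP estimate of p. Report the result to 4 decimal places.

The prior density ∝ p^9(1−p)^2 is the kernel of Beta(10, 3).
Data: 1 success in 9 trials. The binomial likelihood contributes p(1−p)^8, so the posterior is Beta(10+1, 3+8) = Beta(11, 11).
For Beta(a, b) with a, b > 1 the mode is (a−1)/(a+b−2) = 10/20 ≈ 0.5000.

p̂_MAP = 0.5000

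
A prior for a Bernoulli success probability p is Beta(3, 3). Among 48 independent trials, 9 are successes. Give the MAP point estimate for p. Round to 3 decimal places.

Prior: Beta(3, 3).
Data: 9 successes in 48 trials. The binomial likelihood contributes p^9(1−p)^39, so the posterior is Beta(3+9, 3+39) = Beta(12, 42).
For Beta(a, b) with a, b > 1 the mode is (a−1)/(a+b−2) = 11/52 ≈ 0.212.

p̂_MAP = 0.212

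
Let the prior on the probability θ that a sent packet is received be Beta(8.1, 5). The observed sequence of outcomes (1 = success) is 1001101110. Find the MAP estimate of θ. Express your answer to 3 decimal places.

Prior: Beta(8.1, 5).
Data: 6 successes in 10 trials (from the sequence). The binomial likelihood contributes θ^6(1−θ)^4, so the posterior is Beta(8.1+6, 5+4) = Beta(14.1, 9).
For Beta(a, b) with a, b > 1 the mode is (a−1)/(a+b−2) = 13.1/21.1 ≈ 0.621.

θ̂_MAP = 0.621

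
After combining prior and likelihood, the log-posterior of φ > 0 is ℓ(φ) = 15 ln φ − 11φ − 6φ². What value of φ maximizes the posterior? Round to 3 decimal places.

φ̂_MAP = 0.750

ℓ'(φ) = 15/φ − 11 − 12φ. Setting this to zero and multiplying by φ: 12φ² + 11φ − 15 = 0.
φ = (−11 + √(11² + 4·12·15)) / (2·12) = (−11 + √841) / 24 = (−11 + 29)/24 = 3/4.
ℓ''(φ) = −15/φ² − 12 < 0, confirming a maximum.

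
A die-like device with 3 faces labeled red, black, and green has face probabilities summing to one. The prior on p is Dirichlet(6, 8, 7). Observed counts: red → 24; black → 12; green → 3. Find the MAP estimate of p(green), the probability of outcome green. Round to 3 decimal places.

MAP estimate of p(green) = 0.158

The posterior is Dirichlet(αᵢ + nᵢ) = Dirichlet(30, 20, 10).
For a Dirichlet(a₁,…,a_K) with all aᵢ > 1, the mode has j-th component (aⱼ − 1)/(Σaᵢ − K).
Here Σaᵢ = 60 and K = 3, so p(green) = (10 − 1)/(60 − 3) = 9/57 ≈ 0.158.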